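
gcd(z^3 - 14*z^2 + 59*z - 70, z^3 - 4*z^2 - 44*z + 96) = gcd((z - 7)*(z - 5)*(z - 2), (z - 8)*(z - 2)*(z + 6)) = z - 2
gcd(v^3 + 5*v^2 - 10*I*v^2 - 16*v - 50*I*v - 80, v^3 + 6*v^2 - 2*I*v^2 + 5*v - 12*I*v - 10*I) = v^2 + v*(5 - 2*I) - 10*I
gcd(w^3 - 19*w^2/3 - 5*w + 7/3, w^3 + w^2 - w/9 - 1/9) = w^2 + 2*w/3 - 1/3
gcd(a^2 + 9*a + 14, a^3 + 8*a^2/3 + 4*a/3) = a + 2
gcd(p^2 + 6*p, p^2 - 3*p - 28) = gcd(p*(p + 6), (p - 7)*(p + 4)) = 1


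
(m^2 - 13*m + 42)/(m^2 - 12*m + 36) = (m - 7)/(m - 6)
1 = 1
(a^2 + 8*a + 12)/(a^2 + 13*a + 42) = (a + 2)/(a + 7)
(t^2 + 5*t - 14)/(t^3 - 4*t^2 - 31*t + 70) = (t + 7)/(t^2 - 2*t - 35)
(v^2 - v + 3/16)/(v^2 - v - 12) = (-v^2 + v - 3/16)/(-v^2 + v + 12)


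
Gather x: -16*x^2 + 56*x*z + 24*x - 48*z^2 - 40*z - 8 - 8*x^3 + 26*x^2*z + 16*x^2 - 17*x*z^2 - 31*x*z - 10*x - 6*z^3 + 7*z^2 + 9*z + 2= -8*x^3 + 26*x^2*z + x*(-17*z^2 + 25*z + 14) - 6*z^3 - 41*z^2 - 31*z - 6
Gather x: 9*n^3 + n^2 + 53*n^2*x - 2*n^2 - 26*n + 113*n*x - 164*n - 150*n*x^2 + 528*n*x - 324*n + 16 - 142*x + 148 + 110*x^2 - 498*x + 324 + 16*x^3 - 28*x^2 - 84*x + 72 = 9*n^3 - n^2 - 514*n + 16*x^3 + x^2*(82 - 150*n) + x*(53*n^2 + 641*n - 724) + 560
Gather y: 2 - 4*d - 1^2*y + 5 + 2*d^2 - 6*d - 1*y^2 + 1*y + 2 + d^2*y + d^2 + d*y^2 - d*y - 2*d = 3*d^2 - 12*d + y^2*(d - 1) + y*(d^2 - d) + 9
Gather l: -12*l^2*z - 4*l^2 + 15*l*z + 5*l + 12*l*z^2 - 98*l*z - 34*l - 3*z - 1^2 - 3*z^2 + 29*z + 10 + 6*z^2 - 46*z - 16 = l^2*(-12*z - 4) + l*(12*z^2 - 83*z - 29) + 3*z^2 - 20*z - 7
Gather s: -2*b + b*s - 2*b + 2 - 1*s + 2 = -4*b + s*(b - 1) + 4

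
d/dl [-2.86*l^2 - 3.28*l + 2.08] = -5.72*l - 3.28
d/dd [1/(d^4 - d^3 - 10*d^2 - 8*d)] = (-4*d^3 + 3*d^2 + 20*d + 8)/(d^2*(-d^3 + d^2 + 10*d + 8)^2)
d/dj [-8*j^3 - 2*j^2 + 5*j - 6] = -24*j^2 - 4*j + 5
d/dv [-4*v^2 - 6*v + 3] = -8*v - 6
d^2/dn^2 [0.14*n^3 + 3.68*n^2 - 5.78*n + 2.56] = 0.84*n + 7.36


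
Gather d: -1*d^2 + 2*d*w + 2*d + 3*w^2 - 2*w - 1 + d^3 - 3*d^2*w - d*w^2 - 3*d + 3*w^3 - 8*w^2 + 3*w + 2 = d^3 + d^2*(-3*w - 1) + d*(-w^2 + 2*w - 1) + 3*w^3 - 5*w^2 + w + 1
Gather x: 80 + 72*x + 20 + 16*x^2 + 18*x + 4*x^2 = 20*x^2 + 90*x + 100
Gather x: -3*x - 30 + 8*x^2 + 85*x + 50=8*x^2 + 82*x + 20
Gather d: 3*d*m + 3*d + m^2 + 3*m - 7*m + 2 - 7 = d*(3*m + 3) + m^2 - 4*m - 5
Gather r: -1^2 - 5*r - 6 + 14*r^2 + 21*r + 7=14*r^2 + 16*r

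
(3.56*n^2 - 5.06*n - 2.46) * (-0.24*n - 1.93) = -0.8544*n^3 - 5.6564*n^2 + 10.3562*n + 4.7478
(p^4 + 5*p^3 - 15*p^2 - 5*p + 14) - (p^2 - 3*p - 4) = p^4 + 5*p^3 - 16*p^2 - 2*p + 18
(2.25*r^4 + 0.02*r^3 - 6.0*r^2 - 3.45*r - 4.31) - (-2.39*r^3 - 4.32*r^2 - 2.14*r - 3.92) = 2.25*r^4 + 2.41*r^3 - 1.68*r^2 - 1.31*r - 0.39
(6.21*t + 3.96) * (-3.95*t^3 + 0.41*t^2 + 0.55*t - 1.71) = -24.5295*t^4 - 13.0959*t^3 + 5.0391*t^2 - 8.4411*t - 6.7716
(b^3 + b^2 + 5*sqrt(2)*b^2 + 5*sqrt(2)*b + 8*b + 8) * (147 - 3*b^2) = -3*b^5 - 15*sqrt(2)*b^4 - 3*b^4 - 15*sqrt(2)*b^3 + 123*b^3 + 123*b^2 + 735*sqrt(2)*b^2 + 735*sqrt(2)*b + 1176*b + 1176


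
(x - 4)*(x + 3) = x^2 - x - 12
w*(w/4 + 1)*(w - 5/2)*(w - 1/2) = w^4/4 + w^3/4 - 43*w^2/16 + 5*w/4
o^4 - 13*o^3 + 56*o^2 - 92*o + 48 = (o - 6)*(o - 4)*(o - 2)*(o - 1)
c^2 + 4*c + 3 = (c + 1)*(c + 3)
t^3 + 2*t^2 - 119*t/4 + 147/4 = (t - 7/2)*(t - 3/2)*(t + 7)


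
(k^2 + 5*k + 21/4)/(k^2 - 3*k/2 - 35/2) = (k + 3/2)/(k - 5)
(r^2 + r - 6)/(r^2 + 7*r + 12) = (r - 2)/(r + 4)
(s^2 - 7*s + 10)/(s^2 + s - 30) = (s - 2)/(s + 6)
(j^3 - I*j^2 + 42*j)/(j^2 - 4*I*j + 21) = j*(j + 6*I)/(j + 3*I)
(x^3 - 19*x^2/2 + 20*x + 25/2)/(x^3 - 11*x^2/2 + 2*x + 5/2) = (x - 5)/(x - 1)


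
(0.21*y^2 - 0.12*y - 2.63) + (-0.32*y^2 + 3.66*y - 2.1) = -0.11*y^2 + 3.54*y - 4.73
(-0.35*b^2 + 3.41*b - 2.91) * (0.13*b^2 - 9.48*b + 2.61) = -0.0455*b^4 + 3.7613*b^3 - 33.6186*b^2 + 36.4869*b - 7.5951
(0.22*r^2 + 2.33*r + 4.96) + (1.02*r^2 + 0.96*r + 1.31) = 1.24*r^2 + 3.29*r + 6.27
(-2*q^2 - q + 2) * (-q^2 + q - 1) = 2*q^4 - q^3 - q^2 + 3*q - 2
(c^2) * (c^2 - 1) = c^4 - c^2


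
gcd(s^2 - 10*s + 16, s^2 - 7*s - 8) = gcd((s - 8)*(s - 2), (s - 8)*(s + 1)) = s - 8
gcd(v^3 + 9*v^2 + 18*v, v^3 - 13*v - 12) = v + 3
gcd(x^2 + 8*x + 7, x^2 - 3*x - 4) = x + 1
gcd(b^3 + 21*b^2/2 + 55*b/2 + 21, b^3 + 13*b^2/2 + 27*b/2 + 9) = b^2 + 7*b/2 + 3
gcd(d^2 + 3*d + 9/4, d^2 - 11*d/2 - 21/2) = d + 3/2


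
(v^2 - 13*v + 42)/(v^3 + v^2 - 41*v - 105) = (v - 6)/(v^2 + 8*v + 15)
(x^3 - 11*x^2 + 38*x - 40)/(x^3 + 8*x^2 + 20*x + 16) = (x^3 - 11*x^2 + 38*x - 40)/(x^3 + 8*x^2 + 20*x + 16)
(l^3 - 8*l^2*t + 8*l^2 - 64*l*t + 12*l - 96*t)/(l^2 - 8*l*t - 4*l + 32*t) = (l^2 + 8*l + 12)/(l - 4)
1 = 1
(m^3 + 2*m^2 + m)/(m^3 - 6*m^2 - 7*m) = (m + 1)/(m - 7)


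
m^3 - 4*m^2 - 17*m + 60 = (m - 5)*(m - 3)*(m + 4)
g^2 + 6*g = g*(g + 6)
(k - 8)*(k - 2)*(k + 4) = k^3 - 6*k^2 - 24*k + 64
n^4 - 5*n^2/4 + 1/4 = (n - 1)*(n - 1/2)*(n + 1/2)*(n + 1)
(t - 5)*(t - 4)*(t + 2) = t^3 - 7*t^2 + 2*t + 40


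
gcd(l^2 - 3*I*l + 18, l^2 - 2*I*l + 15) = l + 3*I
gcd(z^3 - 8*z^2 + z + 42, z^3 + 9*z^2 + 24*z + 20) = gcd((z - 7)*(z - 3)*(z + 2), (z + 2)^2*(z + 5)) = z + 2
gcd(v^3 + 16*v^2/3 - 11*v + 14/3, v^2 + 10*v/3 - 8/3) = v - 2/3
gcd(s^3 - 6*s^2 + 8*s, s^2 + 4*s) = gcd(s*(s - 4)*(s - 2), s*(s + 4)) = s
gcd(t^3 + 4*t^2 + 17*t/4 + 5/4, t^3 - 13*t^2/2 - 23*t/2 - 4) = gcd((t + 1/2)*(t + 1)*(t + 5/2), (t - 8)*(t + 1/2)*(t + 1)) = t^2 + 3*t/2 + 1/2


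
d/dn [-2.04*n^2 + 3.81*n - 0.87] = 3.81 - 4.08*n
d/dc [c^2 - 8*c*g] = 2*c - 8*g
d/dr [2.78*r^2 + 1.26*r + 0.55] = 5.56*r + 1.26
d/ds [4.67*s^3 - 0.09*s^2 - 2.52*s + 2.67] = 14.01*s^2 - 0.18*s - 2.52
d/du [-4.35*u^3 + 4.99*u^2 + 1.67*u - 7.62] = -13.05*u^2 + 9.98*u + 1.67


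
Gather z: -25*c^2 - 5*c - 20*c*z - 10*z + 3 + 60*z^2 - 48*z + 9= -25*c^2 - 5*c + 60*z^2 + z*(-20*c - 58) + 12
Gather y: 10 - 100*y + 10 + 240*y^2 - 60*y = 240*y^2 - 160*y + 20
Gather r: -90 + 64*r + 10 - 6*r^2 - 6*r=-6*r^2 + 58*r - 80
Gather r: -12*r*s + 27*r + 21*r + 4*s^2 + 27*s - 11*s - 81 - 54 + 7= r*(48 - 12*s) + 4*s^2 + 16*s - 128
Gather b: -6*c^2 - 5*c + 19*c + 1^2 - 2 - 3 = -6*c^2 + 14*c - 4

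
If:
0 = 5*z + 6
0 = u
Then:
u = 0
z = -6/5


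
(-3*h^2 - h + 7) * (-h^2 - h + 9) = 3*h^4 + 4*h^3 - 33*h^2 - 16*h + 63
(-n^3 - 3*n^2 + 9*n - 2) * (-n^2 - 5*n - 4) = n^5 + 8*n^4 + 10*n^3 - 31*n^2 - 26*n + 8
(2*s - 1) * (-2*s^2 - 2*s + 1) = -4*s^3 - 2*s^2 + 4*s - 1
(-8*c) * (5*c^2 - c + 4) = -40*c^3 + 8*c^2 - 32*c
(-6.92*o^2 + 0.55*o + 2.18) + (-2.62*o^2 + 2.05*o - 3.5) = -9.54*o^2 + 2.6*o - 1.32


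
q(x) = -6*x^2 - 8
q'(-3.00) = 36.00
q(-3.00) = -62.00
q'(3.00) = -36.00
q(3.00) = -62.00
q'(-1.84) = 22.08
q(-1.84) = -28.31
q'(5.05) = -60.60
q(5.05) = -161.02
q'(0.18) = -2.16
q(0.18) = -8.19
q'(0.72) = -8.64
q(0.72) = -11.11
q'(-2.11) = 25.32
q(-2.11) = -34.71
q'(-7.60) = 91.20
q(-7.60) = -354.56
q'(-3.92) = 47.04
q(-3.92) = -100.20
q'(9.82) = -117.84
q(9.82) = -586.59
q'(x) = -12*x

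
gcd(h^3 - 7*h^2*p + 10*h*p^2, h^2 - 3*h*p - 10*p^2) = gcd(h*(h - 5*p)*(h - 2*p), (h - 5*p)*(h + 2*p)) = -h + 5*p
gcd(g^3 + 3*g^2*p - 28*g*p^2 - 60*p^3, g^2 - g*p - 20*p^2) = -g + 5*p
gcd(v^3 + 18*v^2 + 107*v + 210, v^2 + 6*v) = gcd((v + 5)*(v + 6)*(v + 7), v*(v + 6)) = v + 6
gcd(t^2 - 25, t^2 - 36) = 1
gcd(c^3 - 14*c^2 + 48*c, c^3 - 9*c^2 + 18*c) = c^2 - 6*c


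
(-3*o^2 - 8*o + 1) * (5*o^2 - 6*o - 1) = -15*o^4 - 22*o^3 + 56*o^2 + 2*o - 1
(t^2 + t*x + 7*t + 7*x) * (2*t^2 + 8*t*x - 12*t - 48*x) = 2*t^4 + 10*t^3*x + 2*t^3 + 8*t^2*x^2 + 10*t^2*x - 84*t^2 + 8*t*x^2 - 420*t*x - 336*x^2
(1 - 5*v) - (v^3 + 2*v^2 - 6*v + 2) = -v^3 - 2*v^2 + v - 1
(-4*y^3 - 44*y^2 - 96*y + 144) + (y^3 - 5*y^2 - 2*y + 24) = -3*y^3 - 49*y^2 - 98*y + 168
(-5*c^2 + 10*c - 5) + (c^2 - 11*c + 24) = -4*c^2 - c + 19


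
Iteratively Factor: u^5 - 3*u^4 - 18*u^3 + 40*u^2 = (u - 2)*(u^4 - u^3 - 20*u^2) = (u - 2)*(u + 4)*(u^3 - 5*u^2) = u*(u - 2)*(u + 4)*(u^2 - 5*u) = u*(u - 5)*(u - 2)*(u + 4)*(u)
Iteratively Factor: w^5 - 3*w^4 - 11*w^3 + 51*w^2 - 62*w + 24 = (w + 4)*(w^4 - 7*w^3 + 17*w^2 - 17*w + 6) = (w - 2)*(w + 4)*(w^3 - 5*w^2 + 7*w - 3) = (w - 3)*(w - 2)*(w + 4)*(w^2 - 2*w + 1) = (w - 3)*(w - 2)*(w - 1)*(w + 4)*(w - 1)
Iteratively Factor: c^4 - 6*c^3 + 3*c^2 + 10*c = (c + 1)*(c^3 - 7*c^2 + 10*c) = c*(c + 1)*(c^2 - 7*c + 10) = c*(c - 2)*(c + 1)*(c - 5)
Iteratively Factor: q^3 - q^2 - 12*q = (q - 4)*(q^2 + 3*q) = (q - 4)*(q + 3)*(q)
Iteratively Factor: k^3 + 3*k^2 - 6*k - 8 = (k - 2)*(k^2 + 5*k + 4) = (k - 2)*(k + 1)*(k + 4)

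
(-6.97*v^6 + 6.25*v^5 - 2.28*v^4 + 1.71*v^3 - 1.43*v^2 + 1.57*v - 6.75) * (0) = 0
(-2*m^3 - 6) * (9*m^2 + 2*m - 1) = -18*m^5 - 4*m^4 + 2*m^3 - 54*m^2 - 12*m + 6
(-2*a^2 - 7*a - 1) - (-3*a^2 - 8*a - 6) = a^2 + a + 5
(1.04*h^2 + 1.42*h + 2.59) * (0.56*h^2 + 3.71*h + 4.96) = 0.5824*h^4 + 4.6536*h^3 + 11.877*h^2 + 16.6521*h + 12.8464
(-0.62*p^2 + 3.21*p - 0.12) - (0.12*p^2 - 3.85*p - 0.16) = -0.74*p^2 + 7.06*p + 0.04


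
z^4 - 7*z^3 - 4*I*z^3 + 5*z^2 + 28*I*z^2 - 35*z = z*(z - 7)*(z - 5*I)*(z + I)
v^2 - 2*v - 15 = (v - 5)*(v + 3)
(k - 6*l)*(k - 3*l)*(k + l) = k^3 - 8*k^2*l + 9*k*l^2 + 18*l^3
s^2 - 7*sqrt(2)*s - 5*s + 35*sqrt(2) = (s - 5)*(s - 7*sqrt(2))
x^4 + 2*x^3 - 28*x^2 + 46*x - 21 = (x - 3)*(x - 1)^2*(x + 7)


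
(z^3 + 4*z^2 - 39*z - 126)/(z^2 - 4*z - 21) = (z^2 + z - 42)/(z - 7)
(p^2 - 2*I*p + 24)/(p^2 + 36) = (p + 4*I)/(p + 6*I)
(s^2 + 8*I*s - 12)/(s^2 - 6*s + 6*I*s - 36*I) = (s + 2*I)/(s - 6)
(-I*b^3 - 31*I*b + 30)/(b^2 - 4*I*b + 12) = (-I*b^2 + 6*b + 5*I)/(b + 2*I)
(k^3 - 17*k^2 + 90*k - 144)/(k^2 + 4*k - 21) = (k^2 - 14*k + 48)/(k + 7)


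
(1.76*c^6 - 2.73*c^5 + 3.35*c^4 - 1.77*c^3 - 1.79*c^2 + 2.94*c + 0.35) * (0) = 0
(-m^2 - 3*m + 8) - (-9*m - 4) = -m^2 + 6*m + 12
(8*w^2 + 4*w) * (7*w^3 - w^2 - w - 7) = 56*w^5 + 20*w^4 - 12*w^3 - 60*w^2 - 28*w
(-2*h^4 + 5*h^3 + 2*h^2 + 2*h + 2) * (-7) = 14*h^4 - 35*h^3 - 14*h^2 - 14*h - 14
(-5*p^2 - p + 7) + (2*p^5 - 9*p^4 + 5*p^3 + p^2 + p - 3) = 2*p^5 - 9*p^4 + 5*p^3 - 4*p^2 + 4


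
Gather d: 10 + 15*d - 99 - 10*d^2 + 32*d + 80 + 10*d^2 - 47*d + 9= 0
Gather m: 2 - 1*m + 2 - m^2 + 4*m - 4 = -m^2 + 3*m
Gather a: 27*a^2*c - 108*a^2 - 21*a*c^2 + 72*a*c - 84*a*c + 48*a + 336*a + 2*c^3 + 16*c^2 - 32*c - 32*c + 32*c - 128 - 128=a^2*(27*c - 108) + a*(-21*c^2 - 12*c + 384) + 2*c^3 + 16*c^2 - 32*c - 256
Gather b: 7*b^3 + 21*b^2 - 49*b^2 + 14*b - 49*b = 7*b^3 - 28*b^2 - 35*b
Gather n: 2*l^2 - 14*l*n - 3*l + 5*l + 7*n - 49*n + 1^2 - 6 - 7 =2*l^2 + 2*l + n*(-14*l - 42) - 12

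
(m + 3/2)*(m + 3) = m^2 + 9*m/2 + 9/2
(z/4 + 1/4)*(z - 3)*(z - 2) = z^3/4 - z^2 + z/4 + 3/2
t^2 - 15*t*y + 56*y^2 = (t - 8*y)*(t - 7*y)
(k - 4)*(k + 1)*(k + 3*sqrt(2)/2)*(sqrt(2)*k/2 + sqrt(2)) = sqrt(2)*k^4/2 - sqrt(2)*k^3/2 + 3*k^3/2 - 5*sqrt(2)*k^2 - 3*k^2/2 - 15*k - 4*sqrt(2)*k - 12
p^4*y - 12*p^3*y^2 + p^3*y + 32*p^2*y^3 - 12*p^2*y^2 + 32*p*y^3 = p*(p - 8*y)*(p - 4*y)*(p*y + y)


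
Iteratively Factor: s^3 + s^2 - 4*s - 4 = (s + 2)*(s^2 - s - 2) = (s + 1)*(s + 2)*(s - 2)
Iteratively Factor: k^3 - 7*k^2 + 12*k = (k - 3)*(k^2 - 4*k) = k*(k - 3)*(k - 4)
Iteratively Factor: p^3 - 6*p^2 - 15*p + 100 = (p - 5)*(p^2 - p - 20) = (p - 5)^2*(p + 4)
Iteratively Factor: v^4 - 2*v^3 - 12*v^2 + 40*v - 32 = (v - 2)*(v^3 - 12*v + 16) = (v - 2)^2*(v^2 + 2*v - 8) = (v - 2)^2*(v + 4)*(v - 2)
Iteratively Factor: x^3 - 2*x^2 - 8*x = (x - 4)*(x^2 + 2*x) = x*(x - 4)*(x + 2)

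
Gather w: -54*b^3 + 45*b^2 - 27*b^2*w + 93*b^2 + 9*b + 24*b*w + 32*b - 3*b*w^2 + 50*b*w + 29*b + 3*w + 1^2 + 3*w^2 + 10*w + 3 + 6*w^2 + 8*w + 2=-54*b^3 + 138*b^2 + 70*b + w^2*(9 - 3*b) + w*(-27*b^2 + 74*b + 21) + 6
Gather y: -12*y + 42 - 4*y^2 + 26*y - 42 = -4*y^2 + 14*y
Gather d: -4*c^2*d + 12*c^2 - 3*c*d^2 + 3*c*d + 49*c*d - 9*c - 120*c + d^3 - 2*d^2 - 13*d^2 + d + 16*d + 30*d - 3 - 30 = 12*c^2 - 129*c + d^3 + d^2*(-3*c - 15) + d*(-4*c^2 + 52*c + 47) - 33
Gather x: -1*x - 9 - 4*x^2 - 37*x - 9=-4*x^2 - 38*x - 18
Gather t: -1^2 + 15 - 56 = -42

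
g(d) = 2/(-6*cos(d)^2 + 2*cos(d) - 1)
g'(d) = 2*(-12*sin(d)*cos(d) + 2*sin(d))/(-6*cos(d)^2 + 2*cos(d) - 1)^2 = 4*(1 - 6*cos(d))*sin(d)/(6*cos(d)^2 - 2*cos(d) + 1)^2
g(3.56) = -0.26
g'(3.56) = -0.17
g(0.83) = -0.84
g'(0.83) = -1.58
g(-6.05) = -0.42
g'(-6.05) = -0.20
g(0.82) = -0.82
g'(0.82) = -1.53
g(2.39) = -0.35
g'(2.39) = 0.46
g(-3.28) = -0.23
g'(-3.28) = 0.05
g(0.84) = -0.86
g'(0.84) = -1.64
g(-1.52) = -2.19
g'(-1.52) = -3.33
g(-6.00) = -0.43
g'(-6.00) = -0.25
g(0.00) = -0.40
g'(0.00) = 0.00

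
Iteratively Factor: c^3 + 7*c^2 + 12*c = (c + 3)*(c^2 + 4*c) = c*(c + 3)*(c + 4)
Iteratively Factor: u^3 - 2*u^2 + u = (u)*(u^2 - 2*u + 1) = u*(u - 1)*(u - 1)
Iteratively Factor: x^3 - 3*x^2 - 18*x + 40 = (x - 5)*(x^2 + 2*x - 8) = (x - 5)*(x - 2)*(x + 4)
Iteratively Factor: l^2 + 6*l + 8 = (l + 4)*(l + 2)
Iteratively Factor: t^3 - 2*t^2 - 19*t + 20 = (t - 5)*(t^2 + 3*t - 4) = (t - 5)*(t + 4)*(t - 1)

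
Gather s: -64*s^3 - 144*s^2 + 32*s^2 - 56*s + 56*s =-64*s^3 - 112*s^2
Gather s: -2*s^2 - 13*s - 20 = -2*s^2 - 13*s - 20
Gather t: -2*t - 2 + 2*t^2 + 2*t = 2*t^2 - 2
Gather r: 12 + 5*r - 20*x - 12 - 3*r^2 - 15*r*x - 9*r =-3*r^2 + r*(-15*x - 4) - 20*x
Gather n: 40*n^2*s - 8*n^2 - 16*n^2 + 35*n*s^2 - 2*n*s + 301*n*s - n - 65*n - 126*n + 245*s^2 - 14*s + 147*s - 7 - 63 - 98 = n^2*(40*s - 24) + n*(35*s^2 + 299*s - 192) + 245*s^2 + 133*s - 168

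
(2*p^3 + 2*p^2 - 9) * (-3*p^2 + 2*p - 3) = -6*p^5 - 2*p^4 - 2*p^3 + 21*p^2 - 18*p + 27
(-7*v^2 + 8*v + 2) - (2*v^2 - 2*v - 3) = -9*v^2 + 10*v + 5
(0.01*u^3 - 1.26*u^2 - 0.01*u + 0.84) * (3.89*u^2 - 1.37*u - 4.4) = 0.0389*u^5 - 4.9151*u^4 + 1.6433*u^3 + 8.8253*u^2 - 1.1068*u - 3.696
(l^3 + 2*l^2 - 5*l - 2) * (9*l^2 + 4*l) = 9*l^5 + 22*l^4 - 37*l^3 - 38*l^2 - 8*l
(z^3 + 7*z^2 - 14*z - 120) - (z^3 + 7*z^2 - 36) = -14*z - 84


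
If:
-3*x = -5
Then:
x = 5/3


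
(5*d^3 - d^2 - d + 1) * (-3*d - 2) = -15*d^4 - 7*d^3 + 5*d^2 - d - 2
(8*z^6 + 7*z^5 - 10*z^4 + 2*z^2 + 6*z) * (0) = 0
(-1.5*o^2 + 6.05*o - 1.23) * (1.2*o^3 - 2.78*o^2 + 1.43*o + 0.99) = -1.8*o^5 + 11.43*o^4 - 20.44*o^3 + 10.5859*o^2 + 4.2306*o - 1.2177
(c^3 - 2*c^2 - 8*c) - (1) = c^3 - 2*c^2 - 8*c - 1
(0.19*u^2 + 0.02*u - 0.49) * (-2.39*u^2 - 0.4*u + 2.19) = -0.4541*u^4 - 0.1238*u^3 + 1.5792*u^2 + 0.2398*u - 1.0731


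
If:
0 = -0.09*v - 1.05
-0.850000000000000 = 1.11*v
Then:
No Solution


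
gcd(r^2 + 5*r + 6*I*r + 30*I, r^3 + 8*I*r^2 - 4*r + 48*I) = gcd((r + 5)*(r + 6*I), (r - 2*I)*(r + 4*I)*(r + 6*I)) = r + 6*I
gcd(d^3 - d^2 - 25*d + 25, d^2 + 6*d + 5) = d + 5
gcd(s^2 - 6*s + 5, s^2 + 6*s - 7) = s - 1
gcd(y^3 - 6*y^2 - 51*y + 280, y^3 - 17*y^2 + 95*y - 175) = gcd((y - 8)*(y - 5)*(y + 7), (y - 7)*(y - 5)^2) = y - 5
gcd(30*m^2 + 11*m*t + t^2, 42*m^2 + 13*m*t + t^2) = 6*m + t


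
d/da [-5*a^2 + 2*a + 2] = 2 - 10*a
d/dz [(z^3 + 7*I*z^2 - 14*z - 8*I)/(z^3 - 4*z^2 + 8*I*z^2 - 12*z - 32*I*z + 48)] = (z^2*(-4 + I) + z*(8 - 48*I) + 104 + 24*I)/(z^4 + z^3*(-8 + 12*I) + z^2*(-20 - 96*I) + z*(288 + 192*I) - 576)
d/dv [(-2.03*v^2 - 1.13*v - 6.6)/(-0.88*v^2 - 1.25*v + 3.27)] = (1.5431*v^2 - 24.8922*v - 11.9451)/(0.7744*v^4 + 2.2*v^3 - 4.1927*v^2 - 8.175*v + 10.6929)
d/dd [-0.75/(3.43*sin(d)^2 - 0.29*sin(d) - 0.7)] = (5.145*sin(d) - 0.2175)*cos(d)/(-3.43*sin(d)^2 + 0.29*sin(d) + 0.7)^2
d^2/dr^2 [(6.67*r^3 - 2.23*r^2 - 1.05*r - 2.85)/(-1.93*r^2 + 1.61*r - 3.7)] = (-2.8421709430404e-14*r^5 + 82.363174*r^3 + 206.54835*r^2 - 645.99693*r + 47.63837)/(7.189057*r^6 - 17.991267*r^5 + 56.354649*r^4 - 73.155341*r^3 + 108.03741*r^2 - 66.1227*r + 50.653)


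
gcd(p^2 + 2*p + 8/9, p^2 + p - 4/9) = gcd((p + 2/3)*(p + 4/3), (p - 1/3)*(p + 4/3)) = p + 4/3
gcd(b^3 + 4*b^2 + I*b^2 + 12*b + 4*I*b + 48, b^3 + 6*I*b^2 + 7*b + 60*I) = b^2 + I*b + 12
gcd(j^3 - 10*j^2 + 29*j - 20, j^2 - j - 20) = j - 5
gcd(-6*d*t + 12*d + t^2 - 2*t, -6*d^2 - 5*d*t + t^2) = -6*d + t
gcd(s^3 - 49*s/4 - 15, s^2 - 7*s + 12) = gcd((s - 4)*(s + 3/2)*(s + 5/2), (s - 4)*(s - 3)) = s - 4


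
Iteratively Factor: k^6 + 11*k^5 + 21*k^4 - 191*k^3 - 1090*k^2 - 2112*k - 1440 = (k + 3)*(k^5 + 8*k^4 - 3*k^3 - 182*k^2 - 544*k - 480) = (k - 5)*(k + 3)*(k^4 + 13*k^3 + 62*k^2 + 128*k + 96) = (k - 5)*(k + 2)*(k + 3)*(k^3 + 11*k^2 + 40*k + 48) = (k - 5)*(k + 2)*(k + 3)*(k + 4)*(k^2 + 7*k + 12) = (k - 5)*(k + 2)*(k + 3)*(k + 4)^2*(k + 3)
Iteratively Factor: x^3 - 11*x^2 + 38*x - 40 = (x - 2)*(x^2 - 9*x + 20) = (x - 5)*(x - 2)*(x - 4)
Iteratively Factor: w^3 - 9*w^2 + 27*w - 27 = (w - 3)*(w^2 - 6*w + 9) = (w - 3)^2*(w - 3)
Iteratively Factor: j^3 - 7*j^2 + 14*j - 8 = (j - 2)*(j^2 - 5*j + 4) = (j - 4)*(j - 2)*(j - 1)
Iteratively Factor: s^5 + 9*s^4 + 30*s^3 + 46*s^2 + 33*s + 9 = (s + 1)*(s^4 + 8*s^3 + 22*s^2 + 24*s + 9) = (s + 1)*(s + 3)*(s^3 + 5*s^2 + 7*s + 3) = (s + 1)*(s + 3)^2*(s^2 + 2*s + 1) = (s + 1)^2*(s + 3)^2*(s + 1)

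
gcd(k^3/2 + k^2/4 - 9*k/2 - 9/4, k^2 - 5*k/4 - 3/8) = 1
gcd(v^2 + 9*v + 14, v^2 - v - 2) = 1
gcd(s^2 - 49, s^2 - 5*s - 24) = 1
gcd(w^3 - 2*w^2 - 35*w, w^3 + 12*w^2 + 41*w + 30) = w + 5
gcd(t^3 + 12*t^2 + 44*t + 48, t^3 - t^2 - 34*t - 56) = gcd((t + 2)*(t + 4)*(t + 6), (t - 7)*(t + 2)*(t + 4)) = t^2 + 6*t + 8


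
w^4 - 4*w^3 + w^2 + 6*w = w*(w - 3)*(w - 2)*(w + 1)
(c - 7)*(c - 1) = c^2 - 8*c + 7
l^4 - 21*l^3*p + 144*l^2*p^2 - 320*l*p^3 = l*(l - 8*p)^2*(l - 5*p)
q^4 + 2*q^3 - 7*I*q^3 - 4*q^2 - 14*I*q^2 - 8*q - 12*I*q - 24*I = (q + 2)*(q - 6*I)*(q - 2*I)*(q + I)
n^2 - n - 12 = (n - 4)*(n + 3)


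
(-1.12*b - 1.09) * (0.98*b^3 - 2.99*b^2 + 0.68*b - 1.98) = -1.0976*b^4 + 2.2806*b^3 + 2.4975*b^2 + 1.4764*b + 2.1582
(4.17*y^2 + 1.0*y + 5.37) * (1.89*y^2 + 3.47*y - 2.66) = 7.8813*y^4 + 16.3599*y^3 + 2.5271*y^2 + 15.9739*y - 14.2842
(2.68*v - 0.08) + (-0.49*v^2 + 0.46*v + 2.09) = -0.49*v^2 + 3.14*v + 2.01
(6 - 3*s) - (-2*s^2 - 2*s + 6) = 2*s^2 - s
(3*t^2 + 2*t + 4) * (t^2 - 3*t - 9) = 3*t^4 - 7*t^3 - 29*t^2 - 30*t - 36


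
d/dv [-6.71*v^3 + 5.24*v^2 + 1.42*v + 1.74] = -20.13*v^2 + 10.48*v + 1.42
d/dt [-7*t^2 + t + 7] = 1 - 14*t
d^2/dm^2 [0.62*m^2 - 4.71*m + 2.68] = 1.24000000000000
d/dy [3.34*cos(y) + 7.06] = -3.34*sin(y)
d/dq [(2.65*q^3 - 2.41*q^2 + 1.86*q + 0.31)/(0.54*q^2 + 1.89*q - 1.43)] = (1.431*q^4 + 10.017*q^3 - 16.9278*q^2 + 6.5578*q - 3.2457)/(0.2916*q^4 + 2.0412*q^3 + 2.0277*q^2 - 5.4054*q + 2.0449)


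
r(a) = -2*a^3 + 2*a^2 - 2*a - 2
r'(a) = -6*a^2 + 4*a - 2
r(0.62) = -2.95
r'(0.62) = -1.83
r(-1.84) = 20.91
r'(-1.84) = -29.67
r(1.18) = -4.86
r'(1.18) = -5.63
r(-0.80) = 1.90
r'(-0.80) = -9.04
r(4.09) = -113.56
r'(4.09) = -86.01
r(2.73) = -33.25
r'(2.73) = -35.80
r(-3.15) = 86.66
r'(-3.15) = -74.14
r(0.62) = -2.95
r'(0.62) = -1.83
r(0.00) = -2.00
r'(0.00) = -2.00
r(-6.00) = 514.00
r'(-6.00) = -242.00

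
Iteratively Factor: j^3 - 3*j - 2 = (j + 1)*(j^2 - j - 2) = (j - 2)*(j + 1)*(j + 1)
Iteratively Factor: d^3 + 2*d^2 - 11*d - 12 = (d - 3)*(d^2 + 5*d + 4) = (d - 3)*(d + 4)*(d + 1)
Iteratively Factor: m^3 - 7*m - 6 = (m + 2)*(m^2 - 2*m - 3) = (m + 1)*(m + 2)*(m - 3)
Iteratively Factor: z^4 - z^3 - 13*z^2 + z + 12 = (z + 1)*(z^3 - 2*z^2 - 11*z + 12) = (z - 1)*(z + 1)*(z^2 - z - 12) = (z - 1)*(z + 1)*(z + 3)*(z - 4)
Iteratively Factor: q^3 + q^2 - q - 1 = (q + 1)*(q^2 - 1) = (q - 1)*(q + 1)*(q + 1)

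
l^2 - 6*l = l*(l - 6)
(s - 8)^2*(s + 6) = s^3 - 10*s^2 - 32*s + 384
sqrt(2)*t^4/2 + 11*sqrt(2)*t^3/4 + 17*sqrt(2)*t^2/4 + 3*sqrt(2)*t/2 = t*(t + 1/2)*(t + 3)*(sqrt(2)*t/2 + sqrt(2))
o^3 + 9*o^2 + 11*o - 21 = (o - 1)*(o + 3)*(o + 7)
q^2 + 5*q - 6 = (q - 1)*(q + 6)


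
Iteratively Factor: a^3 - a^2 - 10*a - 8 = (a + 1)*(a^2 - 2*a - 8) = (a + 1)*(a + 2)*(a - 4)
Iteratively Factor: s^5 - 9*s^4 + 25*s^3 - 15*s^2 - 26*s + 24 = (s - 3)*(s^4 - 6*s^3 + 7*s^2 + 6*s - 8) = (s - 3)*(s - 2)*(s^3 - 4*s^2 - s + 4) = (s - 3)*(s - 2)*(s - 1)*(s^2 - 3*s - 4) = (s - 4)*(s - 3)*(s - 2)*(s - 1)*(s + 1)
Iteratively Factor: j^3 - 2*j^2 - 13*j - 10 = (j + 2)*(j^2 - 4*j - 5) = (j - 5)*(j + 2)*(j + 1)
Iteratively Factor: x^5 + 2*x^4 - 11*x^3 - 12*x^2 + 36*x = (x)*(x^4 + 2*x^3 - 11*x^2 - 12*x + 36) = x*(x - 2)*(x^3 + 4*x^2 - 3*x - 18) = x*(x - 2)*(x + 3)*(x^2 + x - 6) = x*(x - 2)^2*(x + 3)*(x + 3)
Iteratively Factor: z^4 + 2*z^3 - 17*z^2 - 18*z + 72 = (z + 4)*(z^3 - 2*z^2 - 9*z + 18) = (z - 3)*(z + 4)*(z^2 + z - 6) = (z - 3)*(z + 3)*(z + 4)*(z - 2)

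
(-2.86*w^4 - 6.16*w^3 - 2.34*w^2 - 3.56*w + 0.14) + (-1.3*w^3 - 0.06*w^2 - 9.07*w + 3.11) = -2.86*w^4 - 7.46*w^3 - 2.4*w^2 - 12.63*w + 3.25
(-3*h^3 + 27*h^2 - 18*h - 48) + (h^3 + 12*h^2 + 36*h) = -2*h^3 + 39*h^2 + 18*h - 48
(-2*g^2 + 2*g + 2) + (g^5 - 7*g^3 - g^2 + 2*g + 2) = g^5 - 7*g^3 - 3*g^2 + 4*g + 4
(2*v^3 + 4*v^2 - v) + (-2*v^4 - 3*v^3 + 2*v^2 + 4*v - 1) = -2*v^4 - v^3 + 6*v^2 + 3*v - 1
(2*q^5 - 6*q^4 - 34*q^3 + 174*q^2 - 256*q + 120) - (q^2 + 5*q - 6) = 2*q^5 - 6*q^4 - 34*q^3 + 173*q^2 - 261*q + 126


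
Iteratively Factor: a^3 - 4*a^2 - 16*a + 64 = (a + 4)*(a^2 - 8*a + 16) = (a - 4)*(a + 4)*(a - 4)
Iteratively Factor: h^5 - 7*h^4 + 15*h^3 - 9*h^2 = (h - 1)*(h^4 - 6*h^3 + 9*h^2) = (h - 3)*(h - 1)*(h^3 - 3*h^2) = (h - 3)^2*(h - 1)*(h^2) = h*(h - 3)^2*(h - 1)*(h)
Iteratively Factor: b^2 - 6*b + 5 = (b - 5)*(b - 1)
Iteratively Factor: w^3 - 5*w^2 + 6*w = (w - 2)*(w^2 - 3*w) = w*(w - 2)*(w - 3)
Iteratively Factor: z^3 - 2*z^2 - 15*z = (z - 5)*(z^2 + 3*z) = z*(z - 5)*(z + 3)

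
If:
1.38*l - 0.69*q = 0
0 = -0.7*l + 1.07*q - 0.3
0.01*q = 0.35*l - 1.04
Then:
No Solution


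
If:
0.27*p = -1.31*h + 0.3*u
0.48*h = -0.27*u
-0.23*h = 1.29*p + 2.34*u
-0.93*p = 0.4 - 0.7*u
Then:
No Solution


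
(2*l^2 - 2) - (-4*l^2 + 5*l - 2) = 6*l^2 - 5*l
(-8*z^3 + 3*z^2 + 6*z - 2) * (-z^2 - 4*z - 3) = 8*z^5 + 29*z^4 + 6*z^3 - 31*z^2 - 10*z + 6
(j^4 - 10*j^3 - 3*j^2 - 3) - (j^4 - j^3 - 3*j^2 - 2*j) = -9*j^3 + 2*j - 3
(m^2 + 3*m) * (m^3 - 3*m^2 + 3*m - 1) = m^5 - 6*m^3 + 8*m^2 - 3*m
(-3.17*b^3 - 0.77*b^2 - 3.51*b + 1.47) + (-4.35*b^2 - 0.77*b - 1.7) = -3.17*b^3 - 5.12*b^2 - 4.28*b - 0.23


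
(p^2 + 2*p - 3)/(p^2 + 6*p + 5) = (p^2 + 2*p - 3)/(p^2 + 6*p + 5)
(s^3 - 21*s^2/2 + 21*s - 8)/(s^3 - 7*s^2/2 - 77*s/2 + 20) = (s - 2)/(s + 5)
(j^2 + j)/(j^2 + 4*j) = (j + 1)/(j + 4)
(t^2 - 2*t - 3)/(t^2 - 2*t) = (t^2 - 2*t - 3)/(t*(t - 2))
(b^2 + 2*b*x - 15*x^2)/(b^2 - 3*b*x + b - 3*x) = (b + 5*x)/(b + 1)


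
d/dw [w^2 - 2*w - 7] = 2*w - 2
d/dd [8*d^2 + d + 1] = 16*d + 1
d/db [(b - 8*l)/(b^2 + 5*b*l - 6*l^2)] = (b^2 + 5*b*l - 6*l^2 - (b - 8*l)*(2*b + 5*l))/(b^2 + 5*b*l - 6*l^2)^2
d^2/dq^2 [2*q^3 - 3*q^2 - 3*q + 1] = 12*q - 6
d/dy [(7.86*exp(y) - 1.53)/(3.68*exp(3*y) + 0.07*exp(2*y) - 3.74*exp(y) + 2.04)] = (-57.8496*exp(3*y) + 16.341*exp(2*y) + 0.214200000000002*exp(y) + 10.3122)*exp(y)/(13.5424*exp(6*y) + 0.5152*exp(5*y) - 27.5215*exp(4*y) + 14.4908*exp(3*y) + 14.2732*exp(2*y) - 15.2592*exp(y) + 4.1616)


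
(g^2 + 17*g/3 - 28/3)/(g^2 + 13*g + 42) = (g - 4/3)/(g + 6)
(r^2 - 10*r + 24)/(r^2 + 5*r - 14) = (r^2 - 10*r + 24)/(r^2 + 5*r - 14)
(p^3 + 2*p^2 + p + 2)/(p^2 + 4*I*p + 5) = (p^2 + p*(2 + I) + 2*I)/(p + 5*I)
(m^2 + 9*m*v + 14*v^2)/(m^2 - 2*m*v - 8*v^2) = (-m - 7*v)/(-m + 4*v)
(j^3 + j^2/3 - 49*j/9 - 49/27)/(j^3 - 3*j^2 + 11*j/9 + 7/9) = (j + 7/3)/(j - 1)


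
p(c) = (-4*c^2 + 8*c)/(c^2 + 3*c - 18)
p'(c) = (8 - 8*c)/(c^2 + 3*c - 18) + (-2*c - 3)*(-4*c^2 + 8*c)/(c^2 + 3*c - 18)^2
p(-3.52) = 4.81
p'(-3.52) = -3.44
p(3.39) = -5.15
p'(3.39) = 8.52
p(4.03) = -3.17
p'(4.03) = 1.04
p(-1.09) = 0.67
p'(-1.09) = -0.81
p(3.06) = -23.87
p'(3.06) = 370.11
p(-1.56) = 1.10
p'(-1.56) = -1.02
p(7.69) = -2.73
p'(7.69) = -0.05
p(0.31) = -0.12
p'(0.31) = -0.35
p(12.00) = -2.96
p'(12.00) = -0.05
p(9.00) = -2.80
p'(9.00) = -0.06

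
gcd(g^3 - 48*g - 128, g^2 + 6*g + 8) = g + 4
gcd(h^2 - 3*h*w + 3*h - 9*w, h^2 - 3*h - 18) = h + 3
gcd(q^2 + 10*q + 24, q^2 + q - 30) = q + 6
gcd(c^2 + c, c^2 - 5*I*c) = c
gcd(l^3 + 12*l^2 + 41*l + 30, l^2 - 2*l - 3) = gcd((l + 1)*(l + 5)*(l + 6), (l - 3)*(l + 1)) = l + 1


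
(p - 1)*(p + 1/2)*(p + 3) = p^3 + 5*p^2/2 - 2*p - 3/2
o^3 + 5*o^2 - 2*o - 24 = (o - 2)*(o + 3)*(o + 4)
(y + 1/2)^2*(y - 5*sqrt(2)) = y^3 - 5*sqrt(2)*y^2 + y^2 - 5*sqrt(2)*y + y/4 - 5*sqrt(2)/4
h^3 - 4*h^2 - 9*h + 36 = (h - 4)*(h - 3)*(h + 3)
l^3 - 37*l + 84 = (l - 4)*(l - 3)*(l + 7)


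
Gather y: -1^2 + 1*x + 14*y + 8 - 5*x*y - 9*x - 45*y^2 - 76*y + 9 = -8*x - 45*y^2 + y*(-5*x - 62) + 16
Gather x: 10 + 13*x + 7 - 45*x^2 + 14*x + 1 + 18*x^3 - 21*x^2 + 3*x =18*x^3 - 66*x^2 + 30*x + 18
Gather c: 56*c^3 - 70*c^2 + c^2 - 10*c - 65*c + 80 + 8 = 56*c^3 - 69*c^2 - 75*c + 88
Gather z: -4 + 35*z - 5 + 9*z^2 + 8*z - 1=9*z^2 + 43*z - 10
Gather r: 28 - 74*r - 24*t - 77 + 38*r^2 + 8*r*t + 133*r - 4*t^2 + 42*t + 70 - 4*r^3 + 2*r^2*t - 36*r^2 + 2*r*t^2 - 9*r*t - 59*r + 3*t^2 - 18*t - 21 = -4*r^3 + r^2*(2*t + 2) + r*(2*t^2 - t) - t^2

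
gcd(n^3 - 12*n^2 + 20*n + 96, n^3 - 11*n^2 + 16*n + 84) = n^2 - 4*n - 12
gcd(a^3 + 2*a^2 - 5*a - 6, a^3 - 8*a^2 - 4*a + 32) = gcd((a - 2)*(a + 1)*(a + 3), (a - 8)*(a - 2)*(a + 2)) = a - 2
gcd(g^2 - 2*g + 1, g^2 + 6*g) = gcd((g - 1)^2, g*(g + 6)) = 1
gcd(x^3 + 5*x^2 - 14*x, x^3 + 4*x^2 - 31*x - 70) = x + 7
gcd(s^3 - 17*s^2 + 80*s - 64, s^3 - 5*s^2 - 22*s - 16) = s - 8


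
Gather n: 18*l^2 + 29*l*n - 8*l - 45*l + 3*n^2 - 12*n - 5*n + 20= 18*l^2 - 53*l + 3*n^2 + n*(29*l - 17) + 20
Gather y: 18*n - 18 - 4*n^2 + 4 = -4*n^2 + 18*n - 14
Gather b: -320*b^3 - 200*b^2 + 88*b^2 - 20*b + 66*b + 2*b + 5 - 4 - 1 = -320*b^3 - 112*b^2 + 48*b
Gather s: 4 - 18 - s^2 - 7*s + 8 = -s^2 - 7*s - 6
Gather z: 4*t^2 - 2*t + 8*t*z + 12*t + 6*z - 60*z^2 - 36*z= 4*t^2 + 10*t - 60*z^2 + z*(8*t - 30)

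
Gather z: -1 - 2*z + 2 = 1 - 2*z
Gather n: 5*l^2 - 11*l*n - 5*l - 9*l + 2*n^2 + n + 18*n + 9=5*l^2 - 14*l + 2*n^2 + n*(19 - 11*l) + 9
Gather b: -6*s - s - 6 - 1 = -7*s - 7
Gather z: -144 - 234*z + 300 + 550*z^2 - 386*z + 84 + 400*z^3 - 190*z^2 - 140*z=400*z^3 + 360*z^2 - 760*z + 240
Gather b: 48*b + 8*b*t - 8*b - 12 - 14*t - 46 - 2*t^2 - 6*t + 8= b*(8*t + 40) - 2*t^2 - 20*t - 50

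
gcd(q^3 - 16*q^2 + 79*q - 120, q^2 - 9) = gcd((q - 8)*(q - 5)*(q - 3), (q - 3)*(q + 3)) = q - 3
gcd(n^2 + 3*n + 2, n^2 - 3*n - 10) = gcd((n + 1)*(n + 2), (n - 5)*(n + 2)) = n + 2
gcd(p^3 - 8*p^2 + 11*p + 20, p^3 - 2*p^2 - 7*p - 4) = p^2 - 3*p - 4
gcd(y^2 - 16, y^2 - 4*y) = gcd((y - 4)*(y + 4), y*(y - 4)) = y - 4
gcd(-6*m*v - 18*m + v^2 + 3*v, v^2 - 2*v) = 1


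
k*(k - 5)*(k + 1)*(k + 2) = k^4 - 2*k^3 - 13*k^2 - 10*k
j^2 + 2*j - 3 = (j - 1)*(j + 3)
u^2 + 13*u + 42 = (u + 6)*(u + 7)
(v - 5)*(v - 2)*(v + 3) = v^3 - 4*v^2 - 11*v + 30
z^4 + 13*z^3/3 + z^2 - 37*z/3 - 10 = (z - 5/3)*(z + 1)*(z + 2)*(z + 3)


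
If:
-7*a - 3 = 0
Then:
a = -3/7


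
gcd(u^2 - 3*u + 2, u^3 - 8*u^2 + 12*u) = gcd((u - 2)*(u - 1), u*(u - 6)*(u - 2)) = u - 2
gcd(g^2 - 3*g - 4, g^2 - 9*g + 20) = g - 4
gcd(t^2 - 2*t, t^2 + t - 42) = 1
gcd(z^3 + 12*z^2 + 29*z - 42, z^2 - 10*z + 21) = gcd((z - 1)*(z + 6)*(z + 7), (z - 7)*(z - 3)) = 1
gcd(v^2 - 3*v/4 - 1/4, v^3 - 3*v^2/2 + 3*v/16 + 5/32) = v + 1/4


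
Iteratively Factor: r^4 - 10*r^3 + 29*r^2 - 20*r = (r - 1)*(r^3 - 9*r^2 + 20*r) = (r - 4)*(r - 1)*(r^2 - 5*r) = (r - 5)*(r - 4)*(r - 1)*(r)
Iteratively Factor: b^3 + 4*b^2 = (b)*(b^2 + 4*b) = b^2*(b + 4)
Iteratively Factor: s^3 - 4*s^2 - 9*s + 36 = (s - 3)*(s^2 - s - 12) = (s - 4)*(s - 3)*(s + 3)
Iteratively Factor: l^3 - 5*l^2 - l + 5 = (l + 1)*(l^2 - 6*l + 5) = (l - 5)*(l + 1)*(l - 1)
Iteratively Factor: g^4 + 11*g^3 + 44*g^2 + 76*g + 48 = (g + 4)*(g^3 + 7*g^2 + 16*g + 12) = (g + 2)*(g + 4)*(g^2 + 5*g + 6) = (g + 2)^2*(g + 4)*(g + 3)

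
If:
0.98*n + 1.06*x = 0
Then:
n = -1.08163265306122*x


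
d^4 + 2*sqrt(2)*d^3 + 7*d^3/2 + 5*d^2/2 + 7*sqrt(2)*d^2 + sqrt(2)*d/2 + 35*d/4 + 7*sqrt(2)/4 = (d + 7/2)*(d + sqrt(2)/2)^2*(d + sqrt(2))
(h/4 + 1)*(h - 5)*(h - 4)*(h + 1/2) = h^4/4 - 9*h^3/8 - 37*h^2/8 + 18*h + 10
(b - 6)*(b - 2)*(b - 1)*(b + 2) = b^4 - 7*b^3 + 2*b^2 + 28*b - 24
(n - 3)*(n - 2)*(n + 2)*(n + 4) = n^4 + n^3 - 16*n^2 - 4*n + 48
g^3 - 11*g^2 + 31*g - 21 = (g - 7)*(g - 3)*(g - 1)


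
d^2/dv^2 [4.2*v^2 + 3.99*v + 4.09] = 8.40000000000000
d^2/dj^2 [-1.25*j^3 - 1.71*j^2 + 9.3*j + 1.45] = -7.5*j - 3.42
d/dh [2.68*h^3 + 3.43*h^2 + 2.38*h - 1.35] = 8.04*h^2 + 6.86*h + 2.38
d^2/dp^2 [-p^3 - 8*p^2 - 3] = -6*p - 16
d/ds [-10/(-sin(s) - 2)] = -10*cos(s)/(sin(s) + 2)^2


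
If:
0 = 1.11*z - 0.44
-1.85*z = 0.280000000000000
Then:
No Solution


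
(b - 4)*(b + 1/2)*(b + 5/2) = b^3 - b^2 - 43*b/4 - 5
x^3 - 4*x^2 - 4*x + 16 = (x - 4)*(x - 2)*(x + 2)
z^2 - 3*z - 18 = (z - 6)*(z + 3)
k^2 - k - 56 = (k - 8)*(k + 7)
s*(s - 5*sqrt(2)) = s^2 - 5*sqrt(2)*s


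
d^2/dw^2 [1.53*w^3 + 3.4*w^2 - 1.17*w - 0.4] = 9.18*w + 6.8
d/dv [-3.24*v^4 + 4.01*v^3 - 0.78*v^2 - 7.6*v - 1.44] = -12.96*v^3 + 12.03*v^2 - 1.56*v - 7.6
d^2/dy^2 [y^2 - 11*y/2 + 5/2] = 2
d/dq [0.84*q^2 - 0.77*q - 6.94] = 1.68*q - 0.77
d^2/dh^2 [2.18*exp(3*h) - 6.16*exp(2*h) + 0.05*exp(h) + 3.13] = (19.62*exp(2*h) - 24.64*exp(h) + 0.05)*exp(h)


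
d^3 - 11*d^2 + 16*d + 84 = (d - 7)*(d - 6)*(d + 2)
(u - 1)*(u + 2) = u^2 + u - 2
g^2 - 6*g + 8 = (g - 4)*(g - 2)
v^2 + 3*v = v*(v + 3)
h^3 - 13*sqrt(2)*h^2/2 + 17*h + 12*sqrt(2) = (h - 4*sqrt(2))*(h - 3*sqrt(2))*(h + sqrt(2)/2)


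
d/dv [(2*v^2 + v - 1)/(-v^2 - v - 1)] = (-v^2 - 6*v - 2)/(v^4 + 2*v^3 + 3*v^2 + 2*v + 1)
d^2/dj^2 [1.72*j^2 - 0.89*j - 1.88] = 3.44000000000000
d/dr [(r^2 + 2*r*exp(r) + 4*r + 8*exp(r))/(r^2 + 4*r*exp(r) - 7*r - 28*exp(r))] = (-(r^2 + 2*r*exp(r) + 4*r + 8*exp(r))*(4*r*exp(r) + 2*r - 24*exp(r) - 7) + 2*(r^2 + 4*r*exp(r) - 7*r - 28*exp(r))*(r*exp(r) + r + 5*exp(r) + 2))/(r^2 + 4*r*exp(r) - 7*r - 28*exp(r))^2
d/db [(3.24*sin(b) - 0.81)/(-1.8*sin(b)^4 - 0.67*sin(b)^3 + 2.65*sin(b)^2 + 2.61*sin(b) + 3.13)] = (17.496*sin(b)^4 - 1.4904*sin(b)^3 - 10.2141*sin(b)^2 + 4.293*sin(b) + 12.2553)*cos(b)/(3.24*sin(b)^8 + 2.412*sin(b)^7 - 9.0911*sin(b)^6 - 12.947*sin(b)^5 - 7.7429*sin(b)^4 + 9.6388*sin(b)^3 + 23.4011*sin(b)^2 + 16.3386*sin(b) + 9.7969)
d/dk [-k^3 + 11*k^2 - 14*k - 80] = -3*k^2 + 22*k - 14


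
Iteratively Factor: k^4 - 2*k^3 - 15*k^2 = (k + 3)*(k^3 - 5*k^2) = k*(k + 3)*(k^2 - 5*k) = k^2*(k + 3)*(k - 5)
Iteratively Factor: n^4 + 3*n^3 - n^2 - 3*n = (n + 3)*(n^3 - n) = (n - 1)*(n + 3)*(n^2 + n) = n*(n - 1)*(n + 3)*(n + 1)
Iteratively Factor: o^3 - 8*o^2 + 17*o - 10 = (o - 5)*(o^2 - 3*o + 2) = (o - 5)*(o - 2)*(o - 1)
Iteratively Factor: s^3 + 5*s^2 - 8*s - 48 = (s + 4)*(s^2 + s - 12) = (s + 4)^2*(s - 3)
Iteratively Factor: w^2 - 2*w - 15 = (w - 5)*(w + 3)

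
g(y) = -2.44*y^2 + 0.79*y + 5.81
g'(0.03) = 0.64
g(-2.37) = -9.77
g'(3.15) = -14.58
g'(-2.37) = 12.36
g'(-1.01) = 5.72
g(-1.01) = 2.52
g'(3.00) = -13.85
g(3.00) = -13.78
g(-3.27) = -22.86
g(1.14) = 3.54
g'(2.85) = -13.12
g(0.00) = 5.81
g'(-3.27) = 16.75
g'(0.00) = 0.79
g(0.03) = 5.83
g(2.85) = -11.76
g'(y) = 0.79 - 4.88*y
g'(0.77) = -2.97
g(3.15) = -15.91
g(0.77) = 4.97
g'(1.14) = -4.77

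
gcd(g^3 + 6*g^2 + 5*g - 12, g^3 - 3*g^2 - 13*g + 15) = g^2 + 2*g - 3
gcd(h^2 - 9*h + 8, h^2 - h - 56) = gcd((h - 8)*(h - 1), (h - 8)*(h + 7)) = h - 8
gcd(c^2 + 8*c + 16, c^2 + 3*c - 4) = c + 4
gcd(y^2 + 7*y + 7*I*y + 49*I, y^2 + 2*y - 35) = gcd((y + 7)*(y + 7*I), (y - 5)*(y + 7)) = y + 7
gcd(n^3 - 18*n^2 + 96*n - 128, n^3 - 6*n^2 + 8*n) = n - 2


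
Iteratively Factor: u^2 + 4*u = (u + 4)*(u)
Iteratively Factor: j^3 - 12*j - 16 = (j + 2)*(j^2 - 2*j - 8) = (j - 4)*(j + 2)*(j + 2)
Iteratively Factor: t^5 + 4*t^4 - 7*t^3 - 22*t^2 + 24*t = (t - 1)*(t^4 + 5*t^3 - 2*t^2 - 24*t) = (t - 2)*(t - 1)*(t^3 + 7*t^2 + 12*t) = t*(t - 2)*(t - 1)*(t^2 + 7*t + 12) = t*(t - 2)*(t - 1)*(t + 3)*(t + 4)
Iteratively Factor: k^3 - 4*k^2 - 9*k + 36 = (k + 3)*(k^2 - 7*k + 12) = (k - 3)*(k + 3)*(k - 4)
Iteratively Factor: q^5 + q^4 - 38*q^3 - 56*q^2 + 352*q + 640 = (q + 4)*(q^4 - 3*q^3 - 26*q^2 + 48*q + 160) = (q + 4)^2*(q^3 - 7*q^2 + 2*q + 40) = (q - 5)*(q + 4)^2*(q^2 - 2*q - 8) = (q - 5)*(q - 4)*(q + 4)^2*(q + 2)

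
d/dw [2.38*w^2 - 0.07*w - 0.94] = 4.76*w - 0.07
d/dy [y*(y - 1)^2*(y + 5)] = 4*y^3 + 9*y^2 - 18*y + 5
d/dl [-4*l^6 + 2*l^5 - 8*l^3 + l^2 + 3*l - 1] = -24*l^5 + 10*l^4 - 24*l^2 + 2*l + 3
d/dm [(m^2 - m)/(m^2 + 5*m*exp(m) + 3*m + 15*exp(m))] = (-m*(m - 1)*(5*m*exp(m) + 2*m + 20*exp(m) + 3) + (2*m - 1)*(m^2 + 5*m*exp(m) + 3*m + 15*exp(m)))/(m^2 + 5*m*exp(m) + 3*m + 15*exp(m))^2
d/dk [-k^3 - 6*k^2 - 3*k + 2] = -3*k^2 - 12*k - 3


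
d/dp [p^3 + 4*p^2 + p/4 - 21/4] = 3*p^2 + 8*p + 1/4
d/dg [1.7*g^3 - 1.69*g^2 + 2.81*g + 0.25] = 5.1*g^2 - 3.38*g + 2.81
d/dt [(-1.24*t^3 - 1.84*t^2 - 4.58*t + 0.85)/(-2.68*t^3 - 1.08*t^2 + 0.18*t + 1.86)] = (-1.77635683940025e-15*t^5 - 3.592*t^4 - 24.9952*t^3 - 5.3628*t^2 - 5.0088*t - 8.6718)/(7.1824*t^6 + 5.7888*t^5 + 0.2016*t^4 - 10.3584*t^3 - 3.9852*t^2 + 0.6696*t + 3.4596)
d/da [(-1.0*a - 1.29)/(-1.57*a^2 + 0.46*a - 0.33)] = (-1.57*a^2 - 4.0506*a + 0.9234)/(2.4649*a^4 - 1.4444*a^3 + 1.2478*a^2 - 0.3036*a + 0.1089)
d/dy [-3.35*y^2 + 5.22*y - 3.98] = 5.22 - 6.7*y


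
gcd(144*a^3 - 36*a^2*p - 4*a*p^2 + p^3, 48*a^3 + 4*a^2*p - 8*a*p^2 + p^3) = 24*a^2 - 10*a*p + p^2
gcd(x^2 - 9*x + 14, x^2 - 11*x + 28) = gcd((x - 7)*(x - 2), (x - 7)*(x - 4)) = x - 7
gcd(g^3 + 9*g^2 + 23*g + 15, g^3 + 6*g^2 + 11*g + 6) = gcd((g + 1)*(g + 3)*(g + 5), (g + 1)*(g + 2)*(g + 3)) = g^2 + 4*g + 3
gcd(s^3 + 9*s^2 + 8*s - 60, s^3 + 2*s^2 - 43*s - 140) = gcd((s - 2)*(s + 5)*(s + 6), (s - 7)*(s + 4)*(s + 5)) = s + 5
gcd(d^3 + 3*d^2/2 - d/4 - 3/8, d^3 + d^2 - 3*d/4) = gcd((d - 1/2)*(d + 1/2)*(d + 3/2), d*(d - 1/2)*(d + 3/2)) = d^2 + d - 3/4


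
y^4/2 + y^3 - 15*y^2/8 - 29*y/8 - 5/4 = (y/2 + 1/2)*(y - 2)*(y + 1/2)*(y + 5/2)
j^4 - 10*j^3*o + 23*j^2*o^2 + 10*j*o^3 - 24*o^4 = (j - 6*o)*(j - 4*o)*(j - o)*(j + o)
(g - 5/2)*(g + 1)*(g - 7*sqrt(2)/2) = g^3 - 7*sqrt(2)*g^2/2 - 3*g^2/2 - 5*g/2 + 21*sqrt(2)*g/4 + 35*sqrt(2)/4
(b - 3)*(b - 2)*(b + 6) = b^3 + b^2 - 24*b + 36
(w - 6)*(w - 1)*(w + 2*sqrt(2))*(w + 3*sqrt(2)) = w^4 - 7*w^3 + 5*sqrt(2)*w^3 - 35*sqrt(2)*w^2 + 18*w^2 - 84*w + 30*sqrt(2)*w + 72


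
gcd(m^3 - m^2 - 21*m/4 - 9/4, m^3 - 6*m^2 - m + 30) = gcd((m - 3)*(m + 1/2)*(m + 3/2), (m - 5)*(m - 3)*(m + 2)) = m - 3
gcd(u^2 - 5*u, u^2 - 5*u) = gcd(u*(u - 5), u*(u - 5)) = u^2 - 5*u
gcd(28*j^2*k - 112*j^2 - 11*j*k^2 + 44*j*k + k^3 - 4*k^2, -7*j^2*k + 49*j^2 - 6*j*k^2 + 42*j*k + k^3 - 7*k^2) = 7*j - k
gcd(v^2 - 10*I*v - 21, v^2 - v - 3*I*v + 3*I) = v - 3*I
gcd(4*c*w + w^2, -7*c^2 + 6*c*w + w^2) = 1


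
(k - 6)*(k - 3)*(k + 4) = k^3 - 5*k^2 - 18*k + 72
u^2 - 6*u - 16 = (u - 8)*(u + 2)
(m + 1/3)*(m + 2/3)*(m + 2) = m^3 + 3*m^2 + 20*m/9 + 4/9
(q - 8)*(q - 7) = q^2 - 15*q + 56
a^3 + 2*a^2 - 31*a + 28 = (a - 4)*(a - 1)*(a + 7)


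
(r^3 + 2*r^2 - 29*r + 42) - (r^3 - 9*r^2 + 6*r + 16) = 11*r^2 - 35*r + 26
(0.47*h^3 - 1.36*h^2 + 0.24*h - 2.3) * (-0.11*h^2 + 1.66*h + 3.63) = -0.0517*h^5 + 0.9298*h^4 - 0.5779*h^3 - 4.2854*h^2 - 2.9468*h - 8.349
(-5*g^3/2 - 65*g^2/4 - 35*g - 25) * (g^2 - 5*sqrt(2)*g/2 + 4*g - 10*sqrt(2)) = -5*g^5/2 - 105*g^4/4 + 25*sqrt(2)*g^4/4 - 100*g^3 + 525*sqrt(2)*g^3/8 - 165*g^2 + 250*sqrt(2)*g^2 - 100*g + 825*sqrt(2)*g/2 + 250*sqrt(2)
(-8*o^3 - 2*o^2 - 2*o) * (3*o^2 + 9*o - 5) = -24*o^5 - 78*o^4 + 16*o^3 - 8*o^2 + 10*o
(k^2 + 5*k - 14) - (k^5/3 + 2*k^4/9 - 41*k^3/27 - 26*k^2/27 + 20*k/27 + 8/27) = -k^5/3 - 2*k^4/9 + 41*k^3/27 + 53*k^2/27 + 115*k/27 - 386/27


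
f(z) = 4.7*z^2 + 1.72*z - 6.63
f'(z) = 9.4*z + 1.72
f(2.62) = 30.14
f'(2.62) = 26.35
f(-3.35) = 40.35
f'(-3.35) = -29.77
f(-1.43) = 0.52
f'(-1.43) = -11.72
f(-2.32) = 14.68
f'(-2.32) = -20.09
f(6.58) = 208.18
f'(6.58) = 63.57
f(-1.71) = 4.17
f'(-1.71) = -14.35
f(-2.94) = 28.94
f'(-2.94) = -25.92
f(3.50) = 56.96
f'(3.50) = 34.62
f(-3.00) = 30.51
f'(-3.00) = -26.48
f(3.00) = 40.83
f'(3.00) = 29.92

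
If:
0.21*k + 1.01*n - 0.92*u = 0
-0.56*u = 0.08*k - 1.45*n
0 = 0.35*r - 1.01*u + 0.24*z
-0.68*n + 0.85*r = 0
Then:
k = 0.549483488619468*z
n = 0.136727281395162*z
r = 0.109381825116129*z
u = 0.275528355238263*z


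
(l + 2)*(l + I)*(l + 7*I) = l^3 + 2*l^2 + 8*I*l^2 - 7*l + 16*I*l - 14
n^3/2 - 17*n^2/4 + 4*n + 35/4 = (n/2 + 1/2)*(n - 7)*(n - 5/2)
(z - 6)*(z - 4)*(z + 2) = z^3 - 8*z^2 + 4*z + 48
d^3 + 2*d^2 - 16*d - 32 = (d - 4)*(d + 2)*(d + 4)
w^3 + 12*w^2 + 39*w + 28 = (w + 1)*(w + 4)*(w + 7)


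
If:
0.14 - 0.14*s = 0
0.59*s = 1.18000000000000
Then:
No Solution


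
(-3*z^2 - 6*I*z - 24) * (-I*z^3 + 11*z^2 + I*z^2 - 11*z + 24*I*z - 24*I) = 3*I*z^5 - 39*z^4 - 3*I*z^4 + 39*z^3 - 114*I*z^3 - 120*z^2 + 114*I*z^2 + 120*z - 576*I*z + 576*I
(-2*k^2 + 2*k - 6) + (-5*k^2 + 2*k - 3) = -7*k^2 + 4*k - 9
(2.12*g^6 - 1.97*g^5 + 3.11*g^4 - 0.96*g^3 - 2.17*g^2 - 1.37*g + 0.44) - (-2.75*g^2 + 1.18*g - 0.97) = 2.12*g^6 - 1.97*g^5 + 3.11*g^4 - 0.96*g^3 + 0.58*g^2 - 2.55*g + 1.41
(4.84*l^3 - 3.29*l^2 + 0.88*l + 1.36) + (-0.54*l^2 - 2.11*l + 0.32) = 4.84*l^3 - 3.83*l^2 - 1.23*l + 1.68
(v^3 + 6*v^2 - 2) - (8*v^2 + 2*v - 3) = v^3 - 2*v^2 - 2*v + 1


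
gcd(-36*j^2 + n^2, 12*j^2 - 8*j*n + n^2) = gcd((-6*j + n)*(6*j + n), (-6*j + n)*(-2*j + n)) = 6*j - n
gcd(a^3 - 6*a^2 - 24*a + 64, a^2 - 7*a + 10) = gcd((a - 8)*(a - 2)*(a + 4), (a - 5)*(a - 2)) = a - 2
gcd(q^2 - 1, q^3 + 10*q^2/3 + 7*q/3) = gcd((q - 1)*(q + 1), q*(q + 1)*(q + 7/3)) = q + 1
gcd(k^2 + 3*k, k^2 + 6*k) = k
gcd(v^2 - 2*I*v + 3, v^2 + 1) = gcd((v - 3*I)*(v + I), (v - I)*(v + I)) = v + I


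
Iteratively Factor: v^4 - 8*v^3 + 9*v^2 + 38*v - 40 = (v + 2)*(v^3 - 10*v^2 + 29*v - 20) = (v - 5)*(v + 2)*(v^2 - 5*v + 4) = (v - 5)*(v - 1)*(v + 2)*(v - 4)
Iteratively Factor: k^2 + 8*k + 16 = (k + 4)*(k + 4)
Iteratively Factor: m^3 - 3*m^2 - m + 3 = (m - 3)*(m^2 - 1) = (m - 3)*(m + 1)*(m - 1)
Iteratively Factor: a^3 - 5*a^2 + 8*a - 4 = (a - 1)*(a^2 - 4*a + 4) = (a - 2)*(a - 1)*(a - 2)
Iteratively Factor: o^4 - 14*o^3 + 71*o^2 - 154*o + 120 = (o - 4)*(o^3 - 10*o^2 + 31*o - 30) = (o - 5)*(o - 4)*(o^2 - 5*o + 6) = (o - 5)*(o - 4)*(o - 3)*(o - 2)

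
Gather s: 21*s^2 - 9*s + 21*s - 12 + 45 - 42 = 21*s^2 + 12*s - 9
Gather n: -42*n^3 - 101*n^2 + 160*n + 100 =-42*n^3 - 101*n^2 + 160*n + 100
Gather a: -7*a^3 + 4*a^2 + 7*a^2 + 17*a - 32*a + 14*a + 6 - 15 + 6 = -7*a^3 + 11*a^2 - a - 3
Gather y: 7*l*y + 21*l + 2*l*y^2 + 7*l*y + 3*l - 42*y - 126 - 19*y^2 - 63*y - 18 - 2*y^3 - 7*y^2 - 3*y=24*l - 2*y^3 + y^2*(2*l - 26) + y*(14*l - 108) - 144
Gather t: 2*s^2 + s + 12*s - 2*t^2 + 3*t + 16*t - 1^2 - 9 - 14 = 2*s^2 + 13*s - 2*t^2 + 19*t - 24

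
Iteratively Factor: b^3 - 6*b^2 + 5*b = (b - 5)*(b^2 - b) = b*(b - 5)*(b - 1)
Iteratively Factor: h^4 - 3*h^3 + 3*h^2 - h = (h - 1)*(h^3 - 2*h^2 + h) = h*(h - 1)*(h^2 - 2*h + 1) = h*(h - 1)^2*(h - 1)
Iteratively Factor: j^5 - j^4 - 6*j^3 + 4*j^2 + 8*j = (j + 1)*(j^4 - 2*j^3 - 4*j^2 + 8*j) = (j - 2)*(j + 1)*(j^3 - 4*j) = j*(j - 2)*(j + 1)*(j^2 - 4) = j*(j - 2)*(j + 1)*(j + 2)*(j - 2)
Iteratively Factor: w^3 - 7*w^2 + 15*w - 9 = (w - 3)*(w^2 - 4*w + 3) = (w - 3)^2*(w - 1)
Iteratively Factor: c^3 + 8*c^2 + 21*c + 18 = (c + 2)*(c^2 + 6*c + 9) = (c + 2)*(c + 3)*(c + 3)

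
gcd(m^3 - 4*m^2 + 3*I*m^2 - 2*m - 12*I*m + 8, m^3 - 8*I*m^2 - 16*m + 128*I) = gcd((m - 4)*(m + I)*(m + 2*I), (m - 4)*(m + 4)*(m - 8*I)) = m - 4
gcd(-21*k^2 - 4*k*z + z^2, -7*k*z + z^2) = -7*k + z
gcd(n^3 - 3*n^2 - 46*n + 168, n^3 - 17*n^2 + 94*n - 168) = n^2 - 10*n + 24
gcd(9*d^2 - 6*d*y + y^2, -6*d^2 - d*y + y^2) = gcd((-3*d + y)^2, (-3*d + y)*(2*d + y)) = -3*d + y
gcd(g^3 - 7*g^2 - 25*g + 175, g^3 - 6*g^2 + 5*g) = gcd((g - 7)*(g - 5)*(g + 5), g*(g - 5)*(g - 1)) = g - 5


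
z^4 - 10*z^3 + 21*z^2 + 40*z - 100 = (z - 5)^2*(z - 2)*(z + 2)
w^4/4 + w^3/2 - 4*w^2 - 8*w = w*(w/4 + 1)*(w - 4)*(w + 2)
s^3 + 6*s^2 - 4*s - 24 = (s - 2)*(s + 2)*(s + 6)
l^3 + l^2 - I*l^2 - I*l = l*(l + 1)*(l - I)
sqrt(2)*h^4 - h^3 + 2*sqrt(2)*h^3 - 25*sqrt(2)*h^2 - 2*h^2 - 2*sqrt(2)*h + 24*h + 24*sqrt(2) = (h - 4)*(h + 6)*(h - sqrt(2))*(sqrt(2)*h + 1)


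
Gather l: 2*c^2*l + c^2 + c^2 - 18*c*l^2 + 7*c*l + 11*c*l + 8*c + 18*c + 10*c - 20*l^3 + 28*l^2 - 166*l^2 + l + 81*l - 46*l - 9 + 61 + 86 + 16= 2*c^2 + 36*c - 20*l^3 + l^2*(-18*c - 138) + l*(2*c^2 + 18*c + 36) + 154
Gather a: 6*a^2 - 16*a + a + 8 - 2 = 6*a^2 - 15*a + 6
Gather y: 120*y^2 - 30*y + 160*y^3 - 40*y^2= 160*y^3 + 80*y^2 - 30*y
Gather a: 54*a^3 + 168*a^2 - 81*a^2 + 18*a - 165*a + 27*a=54*a^3 + 87*a^2 - 120*a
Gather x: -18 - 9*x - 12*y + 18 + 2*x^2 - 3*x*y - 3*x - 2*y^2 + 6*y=2*x^2 + x*(-3*y - 12) - 2*y^2 - 6*y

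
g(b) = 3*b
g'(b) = 3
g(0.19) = 0.57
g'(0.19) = 3.00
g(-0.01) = -0.03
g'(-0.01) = 3.00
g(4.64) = 13.92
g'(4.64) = 3.00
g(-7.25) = -21.75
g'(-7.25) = 3.00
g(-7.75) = -23.25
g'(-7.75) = 3.00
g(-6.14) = -18.42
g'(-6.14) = 3.00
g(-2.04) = -6.12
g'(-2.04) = 3.00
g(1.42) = 4.26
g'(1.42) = 3.00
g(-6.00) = -18.00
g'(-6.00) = 3.00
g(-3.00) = -9.00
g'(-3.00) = 3.00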